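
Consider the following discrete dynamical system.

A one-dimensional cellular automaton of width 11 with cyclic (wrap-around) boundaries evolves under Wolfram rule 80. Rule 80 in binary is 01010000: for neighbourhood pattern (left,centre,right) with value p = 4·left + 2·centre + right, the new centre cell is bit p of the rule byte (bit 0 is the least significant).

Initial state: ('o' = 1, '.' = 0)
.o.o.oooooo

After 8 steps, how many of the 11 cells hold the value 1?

k=0  .o.o.oooooo
k=1  ..........o
k=2  o..........
k=3  .o.........
k=4  ..o........
k=5  ...o.......
k=6  ....o......
k=7  .....o.....
k=8  ......o....

1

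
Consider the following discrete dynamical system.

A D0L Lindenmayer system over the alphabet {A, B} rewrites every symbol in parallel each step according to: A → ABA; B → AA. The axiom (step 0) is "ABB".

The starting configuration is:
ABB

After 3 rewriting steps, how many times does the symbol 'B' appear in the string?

0) ABB
1) ABAAAAA
2) ABAAAABAABAABAABAABA
3) ABAAAABAABAABAABAAAABAABAAAABAABAAAABAABAAAABAABAAAABA

14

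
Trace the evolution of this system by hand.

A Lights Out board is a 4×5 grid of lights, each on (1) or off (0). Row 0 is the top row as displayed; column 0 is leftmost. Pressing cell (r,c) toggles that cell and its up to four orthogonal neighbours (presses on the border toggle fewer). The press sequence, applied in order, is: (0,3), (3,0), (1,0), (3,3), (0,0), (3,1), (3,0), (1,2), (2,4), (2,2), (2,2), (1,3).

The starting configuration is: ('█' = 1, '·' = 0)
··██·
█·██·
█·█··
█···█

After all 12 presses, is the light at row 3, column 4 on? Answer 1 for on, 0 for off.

step 0: ··██·
█·██·
█·█··
█···█
step 1: ····█
█·█··
█·█··
█···█
step 2: ····█
█·█··
··█··
·█··█
step 3: █···█
·██··
█·█··
·█··█
step 4: █···█
·██··
█·██·
·███·
step 5: ·█··█
███··
█·██·
·███·
step 6: ·█··█
███··
████·
█··█·
step 7: ·█··█
███··
·███·
·█·█·
step 8: ·██·█
█··█·
·█·█·
·█·█·
step 9: ·██·█
█··██
·█··█
·█·██
step 10: ·██·█
█·███
··███
·████
step 11: ·██·█
█··██
·█··█
·█·██
step 12: ·████
█·█··
·█·██
·█·██

1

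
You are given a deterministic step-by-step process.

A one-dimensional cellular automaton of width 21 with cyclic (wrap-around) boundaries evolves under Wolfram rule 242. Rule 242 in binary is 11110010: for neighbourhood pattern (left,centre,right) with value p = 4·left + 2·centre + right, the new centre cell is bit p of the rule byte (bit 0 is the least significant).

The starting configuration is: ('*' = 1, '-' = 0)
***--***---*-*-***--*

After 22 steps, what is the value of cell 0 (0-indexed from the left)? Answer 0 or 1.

1

0) ***--***---*-*-***--*
1) *****-***-*-*-*-****-
2) -*****-***-*-*-*-****
3) *-*****-***-*-*-*-***
4) **-*****-***-*-*-*-**
5) ***-*****-***-*-*-*-*
6) ****-*****-***-*-*-*-
7) -****-*****-***-*-*-*
8) *-****-*****-***-*-*-
9) -*-****-*****-***-*-*
10) *-*-****-*****-***-*-
11) -*-*-****-*****-***-*
12) *-*-*-****-*****-***-
13) -*-*-*-****-*****-***
14) *-*-*-*-****-*****-**
15) **-*-*-*-****-*****-*
16) ***-*-*-*-****-*****-
17) -***-*-*-*-****-*****
18) *-***-*-*-*-****-****
19) **-***-*-*-*-****-***
20) ***-***-*-*-*-****-**
21) ****-***-*-*-*-****-*
22) *****-***-*-*-*-****-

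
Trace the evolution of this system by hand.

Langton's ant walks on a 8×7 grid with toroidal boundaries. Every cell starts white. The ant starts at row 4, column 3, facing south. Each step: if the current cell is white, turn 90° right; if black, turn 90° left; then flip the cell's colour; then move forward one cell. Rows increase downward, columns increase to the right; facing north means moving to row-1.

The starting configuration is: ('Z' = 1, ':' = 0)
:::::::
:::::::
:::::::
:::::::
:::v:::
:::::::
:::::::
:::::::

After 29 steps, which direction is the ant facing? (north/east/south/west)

k=0  :::::::
:::::::
:::::::
:::::::
:::v:::
:::::::
:::::::
:::::::
k=1  :::::::
:::::::
:::::::
:::::::
::<Z:::
:::::::
:::::::
:::::::
k=2  :::::::
:::::::
:::::::
::^::::
::ZZ:::
:::::::
:::::::
:::::::
k=3  :::::::
:::::::
:::::::
::Z>:::
::ZZ:::
:::::::
:::::::
:::::::
k=4  :::::::
:::::::
:::::::
::ZZ:::
::Zv:::
:::::::
:::::::
:::::::
k=5  :::::::
:::::::
:::::::
::ZZ:::
::Z:>::
:::::::
:::::::
:::::::
k=6  :::::::
:::::::
:::::::
::ZZ:::
::Z:Z::
::::v::
:::::::
:::::::
k=7  :::::::
:::::::
:::::::
::ZZ:::
::Z:Z::
:::<Z::
:::::::
:::::::
k=8  :::::::
:::::::
:::::::
::ZZ:::
::Z^Z::
:::ZZ::
:::::::
:::::::
k=9  :::::::
:::::::
:::::::
::ZZ:::
::ZZ>::
:::ZZ::
:::::::
:::::::
k=10  :::::::
:::::::
:::::::
::ZZ^::
::ZZ:::
:::ZZ::
:::::::
:::::::
k=11  :::::::
:::::::
:::::::
::ZZZ>:
::ZZ:::
:::ZZ::
:::::::
:::::::
k=12  :::::::
:::::::
:::::::
::ZZZZ:
::ZZ:v:
:::ZZ::
:::::::
:::::::
k=13  :::::::
:::::::
:::::::
::ZZZZ:
::ZZ<Z:
:::ZZ::
:::::::
:::::::
k=14  :::::::
:::::::
:::::::
::ZZ^Z:
::ZZZZ:
:::ZZ::
:::::::
:::::::
k=15  :::::::
:::::::
:::::::
::Z<:Z:
::ZZZZ:
:::ZZ::
:::::::
:::::::
k=16  :::::::
:::::::
:::::::
::Z::Z:
::ZvZZ:
:::ZZ::
:::::::
:::::::
k=17  :::::::
:::::::
:::::::
::Z::Z:
::Z:>Z:
:::ZZ::
:::::::
:::::::
k=18  :::::::
:::::::
:::::::
::Z:^Z:
::Z::Z:
:::ZZ::
:::::::
:::::::
k=19  :::::::
:::::::
:::::::
::Z:Z>:
::Z::Z:
:::ZZ::
:::::::
:::::::
k=20  :::::::
:::::::
:::::^:
::Z:Z::
::Z::Z:
:::ZZ::
:::::::
:::::::
k=21  :::::::
:::::::
:::::Z>
::Z:Z::
::Z::Z:
:::ZZ::
:::::::
:::::::
k=22  :::::::
:::::::
:::::ZZ
::Z:Z:v
::Z::Z:
:::ZZ::
:::::::
:::::::
k=23  :::::::
:::::::
:::::ZZ
::Z:Z<Z
::Z::Z:
:::ZZ::
:::::::
:::::::
k=24  :::::::
:::::::
:::::^Z
::Z:ZZZ
::Z::Z:
:::ZZ::
:::::::
:::::::
k=25  :::::::
:::::::
::::<:Z
::Z:ZZZ
::Z::Z:
:::ZZ::
:::::::
:::::::
k=26  :::::::
::::^::
::::Z:Z
::Z:ZZZ
::Z::Z:
:::ZZ::
:::::::
:::::::
k=27  :::::::
::::Z>:
::::Z:Z
::Z:ZZZ
::Z::Z:
:::ZZ::
:::::::
:::::::
k=28  :::::::
::::ZZ:
::::ZvZ
::Z:ZZZ
::Z::Z:
:::ZZ::
:::::::
:::::::
k=29  :::::::
::::ZZ:
::::<ZZ
::Z:ZZZ
::Z::Z:
:::ZZ::
:::::::
:::::::

west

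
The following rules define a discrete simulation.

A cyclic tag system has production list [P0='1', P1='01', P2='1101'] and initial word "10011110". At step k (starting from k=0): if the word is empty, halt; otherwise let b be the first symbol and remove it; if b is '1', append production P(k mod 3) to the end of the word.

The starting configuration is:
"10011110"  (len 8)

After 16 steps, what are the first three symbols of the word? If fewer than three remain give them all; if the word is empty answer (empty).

111

[0] "10011110"  (len 8)
[1] "00111101"  (len 8)
[2] "0111101"  (len 7)
[3] "111101"  (len 6)
[4] "111011"  (len 6)
[5] "1101101"  (len 7)
[6] "1011011101"  (len 10)
[7] "0110111011"  (len 10)
[8] "110111011"  (len 9)
[9] "101110111101"  (len 12)
[10] "011101111011"  (len 12)
[11] "11101111011"  (len 11)
[12] "11011110111101"  (len 14)
[13] "10111101111011"  (len 14)
[14] "011110111101101"  (len 15)
[15] "11110111101101"  (len 14)
[16] "11101111011011"  (len 14)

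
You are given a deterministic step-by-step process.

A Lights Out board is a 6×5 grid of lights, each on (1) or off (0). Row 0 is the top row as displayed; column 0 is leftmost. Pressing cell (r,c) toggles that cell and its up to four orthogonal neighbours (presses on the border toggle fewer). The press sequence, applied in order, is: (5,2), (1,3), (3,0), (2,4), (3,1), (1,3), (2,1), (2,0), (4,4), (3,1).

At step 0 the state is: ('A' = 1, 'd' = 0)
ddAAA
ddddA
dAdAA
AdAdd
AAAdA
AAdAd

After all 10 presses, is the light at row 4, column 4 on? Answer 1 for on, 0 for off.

0

0) ddAAA
ddddA
dAdAA
AdAdd
AAAdA
AAdAd
1) ddAAA
ddddA
dAdAA
AdAdd
AAddA
AdAdd
2) ddAdA
ddAAd
dAddA
AdAdd
AAddA
AdAdd
3) ddAdA
ddAAd
AAddA
dAAdd
dAddA
AdAdd
4) ddAdA
ddAAA
AAdAd
dAAdA
dAddA
AdAdd
5) ddAdA
ddAAA
AddAd
AdddA
ddddA
AdAdd
6) ddAAA
ddddd
Adddd
AdddA
ddddA
AdAdd
7) ddAAA
dAddd
dAAdd
AAddA
ddddA
AdAdd
8) ddAAA
AAddd
AdAdd
dAddA
ddddA
AdAdd
9) ddAAA
AAddd
AdAdd
dAddd
dddAd
AdAdA
10) ddAAA
AAddd
AAAdd
AdAdd
dAdAd
AdAdA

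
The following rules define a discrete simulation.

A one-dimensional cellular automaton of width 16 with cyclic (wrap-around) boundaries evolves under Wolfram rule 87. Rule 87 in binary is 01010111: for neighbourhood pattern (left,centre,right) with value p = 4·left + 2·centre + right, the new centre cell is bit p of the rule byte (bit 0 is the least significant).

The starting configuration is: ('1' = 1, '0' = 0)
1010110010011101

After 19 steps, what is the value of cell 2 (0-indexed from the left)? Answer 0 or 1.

[0] 1010110010011101
[1] 1010011111100100
[2] 1011100000111111
[3] 1000111111000000
[4] 1111000001111111
[5] 0001111110000000
[6] 1110000011111111
[7] 0011111100000000
[8] 1100000111111111
[9] 0111111000000000
[10] 1000001111111111
[11] 1111110000000000
[12] 0000011111111111
[13] 1111100000000001
[14] 0000111111111110
[15] 1111000000000011
[16] 0001111111111100
[17] 1110000000000111
[18] 0011111111111000
[19] 1100000000001111

0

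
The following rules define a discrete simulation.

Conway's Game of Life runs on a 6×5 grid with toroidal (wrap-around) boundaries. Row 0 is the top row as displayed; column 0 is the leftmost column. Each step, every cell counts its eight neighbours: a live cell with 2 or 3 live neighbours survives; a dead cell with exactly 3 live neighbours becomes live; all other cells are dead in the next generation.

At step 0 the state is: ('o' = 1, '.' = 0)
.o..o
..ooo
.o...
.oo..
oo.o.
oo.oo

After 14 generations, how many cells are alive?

k=0  .o..o
..ooo
.o...
.oo..
oo.o.
oo.oo
k=1  .o...
.oooo
oo...
.....
...o.
...o.
k=2  oo..o
...oo
oo.oo
.....
.....
..o..
k=3  ooo.o
.....
o.oo.
o...o
.....
oo...
k=4  ..o.o
.....
oo.o.
oo.oo
.o..o
..o.o
k=5  .....
ooooo
.o.o.
...o.
.o...
.oo.o
k=6  .....
oo.oo
.o...
.....
oo.o.
ooo..
k=7  ...o.
ooo.o
.oo.o
ooo..
o...o
o.o.o
k=8  .....
....o
....o
..o..
..o..
oo...
k=9  o....
.....
...o.
...o.
..o..
.o...
k=10  .....
.....
.....
..oo.
..o..
.o...
k=11  .....
.....
.....
..oo.
.ooo.
.....
k=12  .....
.....
.....
.o.o.
.o.o.
..o..
k=13  .....
.....
.....
.....
.o.o.
..o..
k=14  .....
.....
.....
.....
..o..
..o..

2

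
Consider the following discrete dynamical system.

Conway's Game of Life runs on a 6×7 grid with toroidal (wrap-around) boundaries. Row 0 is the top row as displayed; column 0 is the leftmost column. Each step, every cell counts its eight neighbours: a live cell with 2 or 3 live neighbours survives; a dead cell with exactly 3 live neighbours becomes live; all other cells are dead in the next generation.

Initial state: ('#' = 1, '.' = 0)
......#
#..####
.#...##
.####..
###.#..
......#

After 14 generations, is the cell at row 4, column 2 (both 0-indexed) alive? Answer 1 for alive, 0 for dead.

gen 0: ......#
#..####
.#...##
.####..
###.#..
......#
gen 1: ....#..
....#..
.#.....
....#.#
#...##.
.#...##
gen 2: ....#..
.......
.....#.
#...#.#
#...#..
#.....#
gen 3: .......
.......
.....##
#...#.#
.#.....
#....##
gen 4: ......#
.......
#....##
#.....#
.#.....
#.....#
gen 5: #.....#
#....#.
#....#.
.#...#.
.#.....
#.....#
gen 6: .#...#.
##...#.
##..##.
##....#
.#....#
.#....#
gen 7: .##..#.
..#..#.
..#.##.
..#....
.##..##
.##..##
gen 8: #..###.
..#..##
.##.##.
..#.#.#
...#.##
...##..
gen 9: ..#....
#.#....
###.#..
###...#
..#...#
..#....
gen 10: ..##...
#.#....
.......
.....##
..##..#
.###...
gen 11: .......
.###...
......#
.....##
##.####
.#..#..
gen 12: .#.#...
..#....
#.#..##
.......
.###...
.####.#
gen 13: ##..#..
#.##..#
.#....#
#..#..#
##..#..
....#..
gen 14: ###.###
..##.##
.#.#.#.
..#..##
##.####
...###.

0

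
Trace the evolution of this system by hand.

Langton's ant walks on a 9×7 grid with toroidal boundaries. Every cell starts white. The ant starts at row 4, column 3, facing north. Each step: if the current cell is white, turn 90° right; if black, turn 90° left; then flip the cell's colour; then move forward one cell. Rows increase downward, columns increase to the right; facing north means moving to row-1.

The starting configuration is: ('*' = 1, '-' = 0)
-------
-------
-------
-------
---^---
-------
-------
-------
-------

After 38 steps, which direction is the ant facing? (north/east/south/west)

t=0: -------
-------
-------
-------
---^---
-------
-------
-------
-------
t=1: -------
-------
-------
-------
---*>--
-------
-------
-------
-------
t=2: -------
-------
-------
-------
---**--
----v--
-------
-------
-------
t=3: -------
-------
-------
-------
---**--
---<*--
-------
-------
-------
t=4: -------
-------
-------
-------
---^*--
---**--
-------
-------
-------
t=5: -------
-------
-------
-------
--<-*--
---**--
-------
-------
-------
t=6: -------
-------
-------
--^----
--*-*--
---**--
-------
-------
-------
t=7: -------
-------
-------
--*>---
--*-*--
---**--
-------
-------
-------
t=8: -------
-------
-------
--**---
--*v*--
---**--
-------
-------
-------
t=9: -------
-------
-------
--**---
--<**--
---**--
-------
-------
-------
t=10: -------
-------
-------
--**---
---**--
--v**--
-------
-------
-------
t=11: -------
-------
-------
--**---
---**--
-<***--
-------
-------
-------
t=12: -------
-------
-------
--**---
-^-**--
-****--
-------
-------
-------
t=13: -------
-------
-------
--**---
-*>**--
-****--
-------
-------
-------
t=14: -------
-------
-------
--**---
-****--
-*v**--
-------
-------
-------
t=15: -------
-------
-------
--**---
-****--
-*->*--
-------
-------
-------
t=16: -------
-------
-------
--**---
-**^*--
-*--*--
-------
-------
-------
t=17: -------
-------
-------
--**---
-*<-*--
-*--*--
-------
-------
-------
t=18: -------
-------
-------
--**---
-*--*--
-*v-*--
-------
-------
-------
t=19: -------
-------
-------
--**---
-*--*--
-<*-*--
-------
-------
-------
t=20: -------
-------
-------
--**---
-*--*--
--*-*--
-v-----
-------
-------
t=21: -------
-------
-------
--**---
-*--*--
--*-*--
<*-----
-------
-------
t=22: -------
-------
-------
--**---
-*--*--
^-*-*--
**-----
-------
-------
t=23: -------
-------
-------
--**---
-*--*--
*>*-*--
**-----
-------
-------
t=24: -------
-------
-------
--**---
-*--*--
***-*--
*v-----
-------
-------
t=25: -------
-------
-------
--**---
-*--*--
***-*--
*->----
-------
-------
t=26: -------
-------
-------
--**---
-*--*--
***-*--
*-*----
--v----
-------
t=27: -------
-------
-------
--**---
-*--*--
***-*--
*-*----
-<*----
-------
t=28: -------
-------
-------
--**---
-*--*--
***-*--
*^*----
-**----
-------
t=29: -------
-------
-------
--**---
-*--*--
***-*--
**>----
-**----
-------
t=30: -------
-------
-------
--**---
-*--*--
**^-*--
**-----
-**----
-------
t=31: -------
-------
-------
--**---
-*--*--
*<--*--
**-----
-**----
-------
t=32: -------
-------
-------
--**---
-*--*--
*---*--
*v-----
-**----
-------
t=33: -------
-------
-------
--**---
-*--*--
*---*--
*->----
-**----
-------
t=34: -------
-------
-------
--**---
-*--*--
*---*--
*-*----
-*v----
-------
t=35: -------
-------
-------
--**---
-*--*--
*---*--
*-*----
-*->---
-------
t=36: -------
-------
-------
--**---
-*--*--
*---*--
*-*----
-*-*---
---v---
t=37: -------
-------
-------
--**---
-*--*--
*---*--
*-*----
-*-*---
--<*---
t=38: -------
-------
-------
--**---
-*--*--
*---*--
*-*----
-*^*---
--**---

north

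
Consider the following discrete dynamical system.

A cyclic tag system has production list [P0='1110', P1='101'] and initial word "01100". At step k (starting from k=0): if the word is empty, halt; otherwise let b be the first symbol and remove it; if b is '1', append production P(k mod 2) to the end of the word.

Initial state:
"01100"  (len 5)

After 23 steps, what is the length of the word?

0) "01100"  (len 5)
1) "1100"  (len 4)
2) "100101"  (len 6)
3) "001011110"  (len 9)
4) "01011110"  (len 8)
5) "1011110"  (len 7)
6) "011110101"  (len 9)
7) "11110101"  (len 8)
8) "1110101101"  (len 10)
9) "1101011011110"  (len 13)
10) "101011011110101"  (len 15)
11) "010110111101011110"  (len 18)
12) "10110111101011110"  (len 17)
13) "01101111010111101110"  (len 20)
14) "1101111010111101110"  (len 19)
15) "1011110101111011101110"  (len 22)
16) "011110101111011101110101"  (len 24)
17) "11110101111011101110101"  (len 23)
18) "1110101111011101110101101"  (len 25)
19) "1101011110111011101011011110"  (len 28)
20) "101011110111011101011011110101"  (len 30)
21) "010111101110111010110111101011110"  (len 33)
22) "10111101110111010110111101011110"  (len 32)
23) "01111011101110101101111010111101110"  (len 35)

35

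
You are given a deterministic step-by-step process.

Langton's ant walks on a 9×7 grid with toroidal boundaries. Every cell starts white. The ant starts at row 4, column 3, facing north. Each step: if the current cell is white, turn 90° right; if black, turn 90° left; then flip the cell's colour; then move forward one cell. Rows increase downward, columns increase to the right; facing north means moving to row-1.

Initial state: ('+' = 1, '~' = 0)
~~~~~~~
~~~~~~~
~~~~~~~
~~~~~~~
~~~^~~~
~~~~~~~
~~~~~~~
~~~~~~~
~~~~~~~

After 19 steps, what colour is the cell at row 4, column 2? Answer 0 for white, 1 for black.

0

step 0: ~~~~~~~
~~~~~~~
~~~~~~~
~~~~~~~
~~~^~~~
~~~~~~~
~~~~~~~
~~~~~~~
~~~~~~~
step 1: ~~~~~~~
~~~~~~~
~~~~~~~
~~~~~~~
~~~+>~~
~~~~~~~
~~~~~~~
~~~~~~~
~~~~~~~
step 2: ~~~~~~~
~~~~~~~
~~~~~~~
~~~~~~~
~~~++~~
~~~~v~~
~~~~~~~
~~~~~~~
~~~~~~~
step 3: ~~~~~~~
~~~~~~~
~~~~~~~
~~~~~~~
~~~++~~
~~~<+~~
~~~~~~~
~~~~~~~
~~~~~~~
step 4: ~~~~~~~
~~~~~~~
~~~~~~~
~~~~~~~
~~~^+~~
~~~++~~
~~~~~~~
~~~~~~~
~~~~~~~
step 5: ~~~~~~~
~~~~~~~
~~~~~~~
~~~~~~~
~~<~+~~
~~~++~~
~~~~~~~
~~~~~~~
~~~~~~~
step 6: ~~~~~~~
~~~~~~~
~~~~~~~
~~^~~~~
~~+~+~~
~~~++~~
~~~~~~~
~~~~~~~
~~~~~~~
step 7: ~~~~~~~
~~~~~~~
~~~~~~~
~~+>~~~
~~+~+~~
~~~++~~
~~~~~~~
~~~~~~~
~~~~~~~
step 8: ~~~~~~~
~~~~~~~
~~~~~~~
~~++~~~
~~+v+~~
~~~++~~
~~~~~~~
~~~~~~~
~~~~~~~
step 9: ~~~~~~~
~~~~~~~
~~~~~~~
~~++~~~
~~<++~~
~~~++~~
~~~~~~~
~~~~~~~
~~~~~~~
step 10: ~~~~~~~
~~~~~~~
~~~~~~~
~~++~~~
~~~++~~
~~v++~~
~~~~~~~
~~~~~~~
~~~~~~~
step 11: ~~~~~~~
~~~~~~~
~~~~~~~
~~++~~~
~~~++~~
~<+++~~
~~~~~~~
~~~~~~~
~~~~~~~
step 12: ~~~~~~~
~~~~~~~
~~~~~~~
~~++~~~
~^~++~~
~++++~~
~~~~~~~
~~~~~~~
~~~~~~~
step 13: ~~~~~~~
~~~~~~~
~~~~~~~
~~++~~~
~+>++~~
~++++~~
~~~~~~~
~~~~~~~
~~~~~~~
step 14: ~~~~~~~
~~~~~~~
~~~~~~~
~~++~~~
~++++~~
~+v++~~
~~~~~~~
~~~~~~~
~~~~~~~
step 15: ~~~~~~~
~~~~~~~
~~~~~~~
~~++~~~
~++++~~
~+~>+~~
~~~~~~~
~~~~~~~
~~~~~~~
step 16: ~~~~~~~
~~~~~~~
~~~~~~~
~~++~~~
~++^+~~
~+~~+~~
~~~~~~~
~~~~~~~
~~~~~~~
step 17: ~~~~~~~
~~~~~~~
~~~~~~~
~~++~~~
~+<~+~~
~+~~+~~
~~~~~~~
~~~~~~~
~~~~~~~
step 18: ~~~~~~~
~~~~~~~
~~~~~~~
~~++~~~
~+~~+~~
~+v~+~~
~~~~~~~
~~~~~~~
~~~~~~~
step 19: ~~~~~~~
~~~~~~~
~~~~~~~
~~++~~~
~+~~+~~
~<+~+~~
~~~~~~~
~~~~~~~
~~~~~~~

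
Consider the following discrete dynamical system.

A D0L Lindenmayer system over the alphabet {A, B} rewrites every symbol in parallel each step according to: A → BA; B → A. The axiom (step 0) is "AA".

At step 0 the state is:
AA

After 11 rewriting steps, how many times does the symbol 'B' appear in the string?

0) AA
1) BABA
2) ABAABA
3) BAABABAABA
4) ABABAABAABABAABA
5) BAABAABABAABABAABAABABAABA
6) ABABAABABAABAABABAABAABABAABABAABAABABAABA
7) BAABAABABAABAABABAABABAABAABABAABABAABAABABAABAABABAABABAABAABABAABA
8) ABABAABABAABAABABAABABAABAABABAABAABABAABABAABAABABAABAABABAABABAABAABABAABABAABAABABAABAABABAABABAABAABABAABA
9) BAABAABABAABAABABAABABAABAABABAABAABABAABABAABAABABAABABAA…ABAABABAABABAABAABABAABABAABAABABAABAABABAABABAABAABABAABA  (len 178)
10) ABABAABABAABAABABAABABAABAABABAABAABABAABABAABAABABAABABAA…ABAABABAABABAABAABABAABABAABAABABAABAABABAABABAABAABABAABA  (len 288)
11) BAABAABABAABAABABAABABAABAABABAABAABABAABABAABAABABAABABAA…ABAABABAABABAABAABABAABABAABAABABAABAABABAABABAABAABABAABA  (len 466)

178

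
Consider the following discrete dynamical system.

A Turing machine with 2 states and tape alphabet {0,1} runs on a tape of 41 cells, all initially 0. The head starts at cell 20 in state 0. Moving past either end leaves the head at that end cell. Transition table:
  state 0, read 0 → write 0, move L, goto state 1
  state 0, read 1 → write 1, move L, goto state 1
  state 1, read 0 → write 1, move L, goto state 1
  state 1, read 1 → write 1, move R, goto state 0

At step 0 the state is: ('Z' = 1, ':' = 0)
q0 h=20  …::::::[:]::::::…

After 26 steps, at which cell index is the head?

1

t=0: q0 h=20  …::::::[:]::::::…
t=1: q1 h=19  …::::::[:]::::::…
t=2: q1 h=18  …::::::[:]Z:::::…
t=3: q1 h=17  …::::::[:]ZZ::::…
t=4: q1 h=16  …::::::[:]ZZZ:::…
t=5: q1 h=15  …::::::[:]ZZZZ::…
t=6: q1 h=14  …::::::[:]ZZZZZ:…
t=7: q1 h=13  …::::::[:]ZZZZZZ…
t=8: q1 h=12  …::::::[:]ZZZZZZ…
t=9: q1 h=11  …::::::[:]ZZZZZZ…
t=10: q1 h=10  …::::::[:]ZZZZZZ…
t=11: q1 h= 9  …::::::[:]ZZZZZZ…
t=12: q1 h= 8  …::::::[:]ZZZZZZ…
t=13: q1 h= 7  …::::::[:]ZZZZZZ…
t=14: q1 h= 6  |::::::[:]ZZZZZZ…
t=15: q1 h= 5  |:::::[:]ZZZZZZ…
t=16: q1 h= 4  |::::[:]ZZZZZZ…
t=17: q1 h= 3  |:::[:]ZZZZZZ…
t=18: q1 h= 2  |::[:]ZZZZZZ…
t=19: q1 h= 1  |:[:]ZZZZZZ…
t=20: q1 h= 0  |[:]ZZZZZZ…
t=21: q1 h= 0  |[Z]ZZZZZZ…
t=22: q0 h= 1  |Z[Z]ZZZZZZ…
t=23: q1 h= 0  |[Z]ZZZZZZ…
t=24: q0 h= 1  |Z[Z]ZZZZZZ…
t=25: q1 h= 0  |[Z]ZZZZZZ…
t=26: q0 h= 1  |Z[Z]ZZZZZZ…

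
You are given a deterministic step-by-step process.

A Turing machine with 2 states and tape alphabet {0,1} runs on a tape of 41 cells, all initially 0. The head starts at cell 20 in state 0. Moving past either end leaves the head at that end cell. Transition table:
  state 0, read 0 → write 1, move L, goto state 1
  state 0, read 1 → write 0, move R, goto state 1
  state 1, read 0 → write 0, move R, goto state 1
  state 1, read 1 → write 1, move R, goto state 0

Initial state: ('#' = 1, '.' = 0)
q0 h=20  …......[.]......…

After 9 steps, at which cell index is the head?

25

k=0  q0 h=20  …......[.]......…
k=1  q1 h=19  …......[.]#.....…
k=2  q1 h=20  …......[#]......…
k=3  q0 h=21  ….....#[.]......…
k=4  q1 h=20  …......[#]#.....…
k=5  q0 h=21  ….....#[#]......…
k=6  q1 h=22  …....#.[.]......…
k=7  q1 h=23  …...#..[.]......…
k=8  q1 h=24  …..#...[.]......…
k=9  q1 h=25  ….#....[.]......…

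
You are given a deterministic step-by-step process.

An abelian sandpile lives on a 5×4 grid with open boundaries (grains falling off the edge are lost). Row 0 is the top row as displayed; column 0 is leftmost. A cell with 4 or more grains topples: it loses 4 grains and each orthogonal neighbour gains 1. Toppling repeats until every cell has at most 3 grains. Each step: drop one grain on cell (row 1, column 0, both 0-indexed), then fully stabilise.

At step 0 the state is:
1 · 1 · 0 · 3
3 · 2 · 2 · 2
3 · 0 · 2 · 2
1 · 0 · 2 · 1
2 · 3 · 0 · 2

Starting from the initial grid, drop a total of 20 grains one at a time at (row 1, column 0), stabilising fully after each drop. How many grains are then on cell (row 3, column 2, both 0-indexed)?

step 0: 1 · 1 · 0 · 3
3 · 2 · 2 · 2
3 · 0 · 2 · 2
1 · 0 · 2 · 1
2 · 3 · 0 · 2
step 1: 2 · 1 · 0 · 3
1 · 3 · 2 · 2
0 · 1 · 2 · 2
2 · 0 · 2 · 1
2 · 3 · 0 · 2
step 2: 2 · 1 · 0 · 3
2 · 3 · 2 · 2
0 · 1 · 2 · 2
2 · 0 · 2 · 1
2 · 3 · 0 · 2
step 3: 2 · 1 · 0 · 3
3 · 3 · 2 · 2
0 · 1 · 2 · 2
2 · 0 · 2 · 1
2 · 3 · 0 · 2
step 4: 3 · 2 · 0 · 3
1 · 0 · 3 · 2
1 · 2 · 2 · 2
2 · 0 · 2 · 1
2 · 3 · 0 · 2
step 5: 3 · 2 · 0 · 3
2 · 0 · 3 · 2
1 · 2 · 2 · 2
2 · 0 · 2 · 1
2 · 3 · 0 · 2
step 6: 3 · 2 · 0 · 3
3 · 0 · 3 · 2
1 · 2 · 2 · 2
2 · 0 · 2 · 1
2 · 3 · 0 · 2
step 7: 0 · 3 · 0 · 3
1 · 1 · 3 · 2
2 · 2 · 2 · 2
2 · 0 · 2 · 1
2 · 3 · 0 · 2
step 8: 0 · 3 · 0 · 3
2 · 1 · 3 · 2
2 · 2 · 2 · 2
2 · 0 · 2 · 1
2 · 3 · 0 · 2
step 9: 0 · 3 · 0 · 3
3 · 1 · 3 · 2
2 · 2 · 2 · 2
2 · 0 · 2 · 1
2 · 3 · 0 · 2
step 10: 1 · 3 · 0 · 3
0 · 2 · 3 · 2
3 · 2 · 2 · 2
2 · 0 · 2 · 1
2 · 3 · 0 · 2
step 11: 1 · 3 · 0 · 3
1 · 2 · 3 · 2
3 · 2 · 2 · 2
2 · 0 · 2 · 1
2 · 3 · 0 · 2
step 12: 1 · 3 · 0 · 3
2 · 2 · 3 · 2
3 · 2 · 2 · 2
2 · 0 · 2 · 1
2 · 3 · 0 · 2
step 13: 1 · 3 · 0 · 3
3 · 2 · 3 · 2
3 · 2 · 2 · 2
2 · 0 · 2 · 1
2 · 3 · 0 · 2
step 14: 2 · 3 · 0 · 3
1 · 3 · 3 · 2
0 · 3 · 2 · 2
3 · 0 · 2 · 1
2 · 3 · 0 · 2
step 15: 2 · 3 · 0 · 3
2 · 3 · 3 · 2
0 · 3 · 2 · 2
3 · 0 · 2 · 1
2 · 3 · 0 · 2
step 16: 2 · 3 · 0 · 3
3 · 3 · 3 · 2
0 · 3 · 2 · 2
3 · 0 · 2 · 1
2 · 3 · 0 · 2
step 17: 0 · 1 · 2 · 3
2 · 3 · 1 · 3
2 · 1 · 0 · 3
3 · 1 · 3 · 1
2 · 3 · 0 · 2
step 18: 0 · 1 · 2 · 3
3 · 3 · 1 · 3
2 · 1 · 0 · 3
3 · 1 · 3 · 1
2 · 3 · 0 · 2
step 19: 1 · 2 · 2 · 3
1 · 0 · 2 · 3
3 · 2 · 0 · 3
3 · 1 · 3 · 1
2 · 3 · 0 · 2
step 20: 1 · 2 · 2 · 3
2 · 0 · 2 · 3
3 · 2 · 0 · 3
3 · 1 · 3 · 1
2 · 3 · 0 · 2

3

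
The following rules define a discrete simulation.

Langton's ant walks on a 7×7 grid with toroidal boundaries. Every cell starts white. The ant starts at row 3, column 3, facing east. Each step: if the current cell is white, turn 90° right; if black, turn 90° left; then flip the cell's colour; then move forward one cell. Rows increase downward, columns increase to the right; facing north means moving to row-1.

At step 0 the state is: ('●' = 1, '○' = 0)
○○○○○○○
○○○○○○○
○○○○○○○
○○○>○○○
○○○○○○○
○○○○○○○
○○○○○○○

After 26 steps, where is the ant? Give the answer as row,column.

gen 0: ○○○○○○○
○○○○○○○
○○○○○○○
○○○>○○○
○○○○○○○
○○○○○○○
○○○○○○○
gen 1: ○○○○○○○
○○○○○○○
○○○○○○○
○○○●○○○
○○○v○○○
○○○○○○○
○○○○○○○
gen 2: ○○○○○○○
○○○○○○○
○○○○○○○
○○○●○○○
○○<●○○○
○○○○○○○
○○○○○○○
gen 3: ○○○○○○○
○○○○○○○
○○○○○○○
○○^●○○○
○○●●○○○
○○○○○○○
○○○○○○○
gen 4: ○○○○○○○
○○○○○○○
○○○○○○○
○○●>○○○
○○●●○○○
○○○○○○○
○○○○○○○
gen 5: ○○○○○○○
○○○○○○○
○○○^○○○
○○●○○○○
○○●●○○○
○○○○○○○
○○○○○○○
gen 6: ○○○○○○○
○○○○○○○
○○○●>○○
○○●○○○○
○○●●○○○
○○○○○○○
○○○○○○○
gen 7: ○○○○○○○
○○○○○○○
○○○●●○○
○○●○v○○
○○●●○○○
○○○○○○○
○○○○○○○
gen 8: ○○○○○○○
○○○○○○○
○○○●●○○
○○●<●○○
○○●●○○○
○○○○○○○
○○○○○○○
gen 9: ○○○○○○○
○○○○○○○
○○○^●○○
○○●●●○○
○○●●○○○
○○○○○○○
○○○○○○○
gen 10: ○○○○○○○
○○○○○○○
○○<○●○○
○○●●●○○
○○●●○○○
○○○○○○○
○○○○○○○
gen 11: ○○○○○○○
○○^○○○○
○○●○●○○
○○●●●○○
○○●●○○○
○○○○○○○
○○○○○○○
gen 12: ○○○○○○○
○○●>○○○
○○●○●○○
○○●●●○○
○○●●○○○
○○○○○○○
○○○○○○○
gen 13: ○○○○○○○
○○●●○○○
○○●v●○○
○○●●●○○
○○●●○○○
○○○○○○○
○○○○○○○
gen 14: ○○○○○○○
○○●●○○○
○○<●●○○
○○●●●○○
○○●●○○○
○○○○○○○
○○○○○○○
gen 15: ○○○○○○○
○○●●○○○
○○○●●○○
○○v●●○○
○○●●○○○
○○○○○○○
○○○○○○○
gen 16: ○○○○○○○
○○●●○○○
○○○●●○○
○○○>●○○
○○●●○○○
○○○○○○○
○○○○○○○
gen 17: ○○○○○○○
○○●●○○○
○○○^●○○
○○○○●○○
○○●●○○○
○○○○○○○
○○○○○○○
gen 18: ○○○○○○○
○○●●○○○
○○<○●○○
○○○○●○○
○○●●○○○
○○○○○○○
○○○○○○○
gen 19: ○○○○○○○
○○^●○○○
○○●○●○○
○○○○●○○
○○●●○○○
○○○○○○○
○○○○○○○
gen 20: ○○○○○○○
○<○●○○○
○○●○●○○
○○○○●○○
○○●●○○○
○○○○○○○
○○○○○○○
gen 21: ○^○○○○○
○●○●○○○
○○●○●○○
○○○○●○○
○○●●○○○
○○○○○○○
○○○○○○○
gen 22: ○●>○○○○
○●○●○○○
○○●○●○○
○○○○●○○
○○●●○○○
○○○○○○○
○○○○○○○
gen 23: ○●●○○○○
○●v●○○○
○○●○●○○
○○○○●○○
○○●●○○○
○○○○○○○
○○○○○○○
gen 24: ○●●○○○○
○<●●○○○
○○●○●○○
○○○○●○○
○○●●○○○
○○○○○○○
○○○○○○○
gen 25: ○●●○○○○
○○●●○○○
○v●○●○○
○○○○●○○
○○●●○○○
○○○○○○○
○○○○○○○
gen 26: ○●●○○○○
○○●●○○○
<●●○●○○
○○○○●○○
○○●●○○○
○○○○○○○
○○○○○○○

2,0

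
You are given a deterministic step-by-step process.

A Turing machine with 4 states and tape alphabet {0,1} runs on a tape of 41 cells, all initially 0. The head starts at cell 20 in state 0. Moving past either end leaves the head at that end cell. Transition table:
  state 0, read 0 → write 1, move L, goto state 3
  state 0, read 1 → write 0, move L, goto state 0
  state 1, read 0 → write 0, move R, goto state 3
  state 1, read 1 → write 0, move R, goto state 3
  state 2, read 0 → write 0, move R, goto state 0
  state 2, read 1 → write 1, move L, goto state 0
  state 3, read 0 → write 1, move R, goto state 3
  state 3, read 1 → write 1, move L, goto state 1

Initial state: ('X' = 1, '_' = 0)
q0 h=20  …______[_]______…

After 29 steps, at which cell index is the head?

19

gen 0: q0 h=20  …______[_]______…
gen 1: q3 h=19  …______[_]X_____…
gen 2: q3 h=20  …_____X[X]______…
gen 3: q1 h=19  …______[X]X_____…
gen 4: q3 h=20  …______[X]______…
gen 5: q1 h=19  …______[_]X_____…
gen 6: q3 h=20  …______[X]______…
gen 7: q1 h=19  …______[_]X_____…
gen 8: q3 h=20  …______[X]______…
gen 9: q1 h=19  …______[_]X_____…
gen 10: q3 h=20  …______[X]______…
gen 11: q1 h=19  …______[_]X_____…
gen 12: q3 h=20  …______[X]______…
gen 13: q1 h=19  …______[_]X_____…
gen 14: q3 h=20  …______[X]______…
gen 15: q1 h=19  …______[_]X_____…
gen 16: q3 h=20  …______[X]______…
gen 17: q1 h=19  …______[_]X_____…
gen 18: q3 h=20  …______[X]______…
gen 19: q1 h=19  …______[_]X_____…
gen 20: q3 h=20  …______[X]______…
gen 21: q1 h=19  …______[_]X_____…
gen 22: q3 h=20  …______[X]______…
gen 23: q1 h=19  …______[_]X_____…
gen 24: q3 h=20  …______[X]______…
gen 25: q1 h=19  …______[_]X_____…
gen 26: q3 h=20  …______[X]______…
gen 27: q1 h=19  …______[_]X_____…
gen 28: q3 h=20  …______[X]______…
gen 29: q1 h=19  …______[_]X_____…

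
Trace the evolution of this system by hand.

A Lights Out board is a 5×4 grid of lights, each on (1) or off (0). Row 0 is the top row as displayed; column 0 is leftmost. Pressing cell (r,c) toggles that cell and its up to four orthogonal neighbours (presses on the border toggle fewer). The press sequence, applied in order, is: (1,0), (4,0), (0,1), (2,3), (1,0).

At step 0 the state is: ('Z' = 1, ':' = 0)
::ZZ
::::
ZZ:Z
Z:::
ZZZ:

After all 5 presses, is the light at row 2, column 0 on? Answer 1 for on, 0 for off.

1

[0] ::ZZ
::::
ZZ:Z
Z:::
ZZZ:
[1] Z:ZZ
ZZ::
:Z:Z
Z:::
ZZZ:
[2] Z:ZZ
ZZ::
:Z:Z
::::
::Z:
[3] :Z:Z
Z:::
:Z:Z
::::
::Z:
[4] :Z:Z
Z::Z
:ZZ:
:::Z
::Z:
[5] ZZ:Z
:Z:Z
ZZZ:
:::Z
::Z:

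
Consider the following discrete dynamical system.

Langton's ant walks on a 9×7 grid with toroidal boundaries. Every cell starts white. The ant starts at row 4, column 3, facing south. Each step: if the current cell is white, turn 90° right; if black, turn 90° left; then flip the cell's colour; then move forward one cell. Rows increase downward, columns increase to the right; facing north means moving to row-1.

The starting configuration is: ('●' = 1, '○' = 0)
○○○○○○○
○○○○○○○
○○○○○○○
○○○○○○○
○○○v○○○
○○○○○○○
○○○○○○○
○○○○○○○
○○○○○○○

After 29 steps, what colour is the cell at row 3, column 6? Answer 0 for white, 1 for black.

1

t=0: ○○○○○○○
○○○○○○○
○○○○○○○
○○○○○○○
○○○v○○○
○○○○○○○
○○○○○○○
○○○○○○○
○○○○○○○
t=1: ○○○○○○○
○○○○○○○
○○○○○○○
○○○○○○○
○○<●○○○
○○○○○○○
○○○○○○○
○○○○○○○
○○○○○○○
t=2: ○○○○○○○
○○○○○○○
○○○○○○○
○○^○○○○
○○●●○○○
○○○○○○○
○○○○○○○
○○○○○○○
○○○○○○○
t=3: ○○○○○○○
○○○○○○○
○○○○○○○
○○●>○○○
○○●●○○○
○○○○○○○
○○○○○○○
○○○○○○○
○○○○○○○
t=4: ○○○○○○○
○○○○○○○
○○○○○○○
○○●●○○○
○○●v○○○
○○○○○○○
○○○○○○○
○○○○○○○
○○○○○○○
t=5: ○○○○○○○
○○○○○○○
○○○○○○○
○○●●○○○
○○●○>○○
○○○○○○○
○○○○○○○
○○○○○○○
○○○○○○○
t=6: ○○○○○○○
○○○○○○○
○○○○○○○
○○●●○○○
○○●○●○○
○○○○v○○
○○○○○○○
○○○○○○○
○○○○○○○
t=7: ○○○○○○○
○○○○○○○
○○○○○○○
○○●●○○○
○○●○●○○
○○○<●○○
○○○○○○○
○○○○○○○
○○○○○○○
t=8: ○○○○○○○
○○○○○○○
○○○○○○○
○○●●○○○
○○●^●○○
○○○●●○○
○○○○○○○
○○○○○○○
○○○○○○○
t=9: ○○○○○○○
○○○○○○○
○○○○○○○
○○●●○○○
○○●●>○○
○○○●●○○
○○○○○○○
○○○○○○○
○○○○○○○
t=10: ○○○○○○○
○○○○○○○
○○○○○○○
○○●●^○○
○○●●○○○
○○○●●○○
○○○○○○○
○○○○○○○
○○○○○○○
t=11: ○○○○○○○
○○○○○○○
○○○○○○○
○○●●●>○
○○●●○○○
○○○●●○○
○○○○○○○
○○○○○○○
○○○○○○○
t=12: ○○○○○○○
○○○○○○○
○○○○○○○
○○●●●●○
○○●●○v○
○○○●●○○
○○○○○○○
○○○○○○○
○○○○○○○
t=13: ○○○○○○○
○○○○○○○
○○○○○○○
○○●●●●○
○○●●<●○
○○○●●○○
○○○○○○○
○○○○○○○
○○○○○○○
t=14: ○○○○○○○
○○○○○○○
○○○○○○○
○○●●^●○
○○●●●●○
○○○●●○○
○○○○○○○
○○○○○○○
○○○○○○○
t=15: ○○○○○○○
○○○○○○○
○○○○○○○
○○●<○●○
○○●●●●○
○○○●●○○
○○○○○○○
○○○○○○○
○○○○○○○
t=16: ○○○○○○○
○○○○○○○
○○○○○○○
○○●○○●○
○○●v●●○
○○○●●○○
○○○○○○○
○○○○○○○
○○○○○○○
t=17: ○○○○○○○
○○○○○○○
○○○○○○○
○○●○○●○
○○●○>●○
○○○●●○○
○○○○○○○
○○○○○○○
○○○○○○○
t=18: ○○○○○○○
○○○○○○○
○○○○○○○
○○●○^●○
○○●○○●○
○○○●●○○
○○○○○○○
○○○○○○○
○○○○○○○
t=19: ○○○○○○○
○○○○○○○
○○○○○○○
○○●○●>○
○○●○○●○
○○○●●○○
○○○○○○○
○○○○○○○
○○○○○○○
t=20: ○○○○○○○
○○○○○○○
○○○○○^○
○○●○●○○
○○●○○●○
○○○●●○○
○○○○○○○
○○○○○○○
○○○○○○○
t=21: ○○○○○○○
○○○○○○○
○○○○○●>
○○●○●○○
○○●○○●○
○○○●●○○
○○○○○○○
○○○○○○○
○○○○○○○
t=22: ○○○○○○○
○○○○○○○
○○○○○●●
○○●○●○v
○○●○○●○
○○○●●○○
○○○○○○○
○○○○○○○
○○○○○○○
t=23: ○○○○○○○
○○○○○○○
○○○○○●●
○○●○●<●
○○●○○●○
○○○●●○○
○○○○○○○
○○○○○○○
○○○○○○○
t=24: ○○○○○○○
○○○○○○○
○○○○○^●
○○●○●●●
○○●○○●○
○○○●●○○
○○○○○○○
○○○○○○○
○○○○○○○
t=25: ○○○○○○○
○○○○○○○
○○○○<○●
○○●○●●●
○○●○○●○
○○○●●○○
○○○○○○○
○○○○○○○
○○○○○○○
t=26: ○○○○○○○
○○○○^○○
○○○○●○●
○○●○●●●
○○●○○●○
○○○●●○○
○○○○○○○
○○○○○○○
○○○○○○○
t=27: ○○○○○○○
○○○○●>○
○○○○●○●
○○●○●●●
○○●○○●○
○○○●●○○
○○○○○○○
○○○○○○○
○○○○○○○
t=28: ○○○○○○○
○○○○●●○
○○○○●v●
○○●○●●●
○○●○○●○
○○○●●○○
○○○○○○○
○○○○○○○
○○○○○○○
t=29: ○○○○○○○
○○○○●●○
○○○○<●●
○○●○●●●
○○●○○●○
○○○●●○○
○○○○○○○
○○○○○○○
○○○○○○○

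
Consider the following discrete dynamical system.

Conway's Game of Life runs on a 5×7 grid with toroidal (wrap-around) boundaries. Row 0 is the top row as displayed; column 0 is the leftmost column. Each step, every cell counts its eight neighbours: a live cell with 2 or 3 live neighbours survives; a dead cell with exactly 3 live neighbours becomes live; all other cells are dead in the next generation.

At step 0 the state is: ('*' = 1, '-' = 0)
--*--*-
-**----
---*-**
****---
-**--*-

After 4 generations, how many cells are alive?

4

t=0: --*--*-
-**----
---*-**
****---
-**--*-
t=1: ---*---
-******
---**-*
*--*-*-
*---*-*
t=2: -*-----
*-----*
-*-----
*--*---
*--****
t=3: -*--*--
**-----
-*----*
****-*-
*******
t=4: ----*--
-**----
------*
-------
-------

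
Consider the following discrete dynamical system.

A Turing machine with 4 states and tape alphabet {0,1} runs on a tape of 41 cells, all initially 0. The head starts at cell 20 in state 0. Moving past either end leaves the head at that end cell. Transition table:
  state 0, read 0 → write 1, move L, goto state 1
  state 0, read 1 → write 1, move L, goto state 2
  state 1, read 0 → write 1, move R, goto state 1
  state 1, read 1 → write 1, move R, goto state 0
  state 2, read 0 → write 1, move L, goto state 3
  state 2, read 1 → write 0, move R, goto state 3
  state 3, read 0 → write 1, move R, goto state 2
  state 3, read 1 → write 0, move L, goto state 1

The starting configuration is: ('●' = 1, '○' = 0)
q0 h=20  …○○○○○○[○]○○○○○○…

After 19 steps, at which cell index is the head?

step 0: q0 h=20  …○○○○○○[○]○○○○○○…
step 1: q1 h=19  …○○○○○○[○]●○○○○○…
step 2: q1 h=20  …○○○○○●[●]○○○○○○…
step 3: q0 h=21  …○○○○●●[○]○○○○○○…
step 4: q1 h=20  …○○○○○●[●]●○○○○○…
step 5: q0 h=21  …○○○○●●[●]○○○○○○…
step 6: q2 h=20  …○○○○○●[●]●○○○○○…
step 7: q3 h=21  …○○○○●○[●]○○○○○○…
step 8: q1 h=20  …○○○○○●[○]○○○○○○…
step 9: q1 h=21  …○○○○●●[○]○○○○○○…
step 10: q1 h=22  …○○○●●●[○]○○○○○○…
step 11: q1 h=23  …○○●●●●[○]○○○○○○…
step 12: q1 h=24  …○●●●●●[○]○○○○○○…
step 13: q1 h=25  …●●●●●●[○]○○○○○○…
step 14: q1 h=26  …●●●●●●[○]○○○○○○…
step 15: q1 h=27  …●●●●●●[○]○○○○○○…
step 16: q1 h=28  …●●●●●●[○]○○○○○○…
step 17: q1 h=29  …●●●●●●[○]○○○○○○…
step 18: q1 h=30  …●●●●●●[○]○○○○○○…
step 19: q1 h=31  …●●●●●●[○]○○○○○○…

31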